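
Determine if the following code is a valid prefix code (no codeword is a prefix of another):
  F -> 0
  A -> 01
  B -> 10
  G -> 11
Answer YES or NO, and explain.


Checking each pair (does one codeword prefix another?):
  F='0' vs A='01': prefix -- VIOLATION

NO -- this is NOT a valid prefix code. F (0) is a prefix of A (01).


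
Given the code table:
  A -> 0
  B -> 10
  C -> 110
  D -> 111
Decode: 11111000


Decoding:
111 -> D
110 -> C
0 -> A
0 -> A


Result: DCAA


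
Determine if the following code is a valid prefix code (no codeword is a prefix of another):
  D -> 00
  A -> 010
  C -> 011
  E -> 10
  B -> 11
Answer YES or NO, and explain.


Checking each pair (does one codeword prefix another?):
  D='00' vs A='010': no prefix
  D='00' vs C='011': no prefix
  D='00' vs E='10': no prefix
  D='00' vs B='11': no prefix
  A='010' vs D='00': no prefix
  A='010' vs C='011': no prefix
  A='010' vs E='10': no prefix
  A='010' vs B='11': no prefix
  C='011' vs D='00': no prefix
  C='011' vs A='010': no prefix
  C='011' vs E='10': no prefix
  C='011' vs B='11': no prefix
  E='10' vs D='00': no prefix
  E='10' vs A='010': no prefix
  E='10' vs C='011': no prefix
  E='10' vs B='11': no prefix
  B='11' vs D='00': no prefix
  B='11' vs A='010': no prefix
  B='11' vs C='011': no prefix
  B='11' vs E='10': no prefix
No violation found over all pairs.

YES -- this is a valid prefix code. No codeword is a prefix of any other codeword.


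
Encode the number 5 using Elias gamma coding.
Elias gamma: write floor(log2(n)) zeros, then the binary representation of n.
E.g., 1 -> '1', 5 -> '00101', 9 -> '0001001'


num_bits = floor(log2(5)) + 1 = 3
leading_zeros = num_bits - 1 = 2
binary(5) = 101

Elias gamma(5) = '00' + '101' = 00101 (5 bits)


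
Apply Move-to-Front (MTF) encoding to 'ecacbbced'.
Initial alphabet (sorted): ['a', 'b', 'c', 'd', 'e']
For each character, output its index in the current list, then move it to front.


MTF encoding:
'e': index 4 in ['a', 'b', 'c', 'd', 'e'] -> ['e', 'a', 'b', 'c', 'd']
'c': index 3 in ['e', 'a', 'b', 'c', 'd'] -> ['c', 'e', 'a', 'b', 'd']
'a': index 2 in ['c', 'e', 'a', 'b', 'd'] -> ['a', 'c', 'e', 'b', 'd']
'c': index 1 in ['a', 'c', 'e', 'b', 'd'] -> ['c', 'a', 'e', 'b', 'd']
'b': index 3 in ['c', 'a', 'e', 'b', 'd'] -> ['b', 'c', 'a', 'e', 'd']
'b': index 0 in ['b', 'c', 'a', 'e', 'd'] -> ['b', 'c', 'a', 'e', 'd']
'c': index 1 in ['b', 'c', 'a', 'e', 'd'] -> ['c', 'b', 'a', 'e', 'd']
'e': index 3 in ['c', 'b', 'a', 'e', 'd'] -> ['e', 'c', 'b', 'a', 'd']
'd': index 4 in ['e', 'c', 'b', 'a', 'd'] -> ['d', 'e', 'c', 'b', 'a']


Output: [4, 3, 2, 1, 3, 0, 1, 3, 4]


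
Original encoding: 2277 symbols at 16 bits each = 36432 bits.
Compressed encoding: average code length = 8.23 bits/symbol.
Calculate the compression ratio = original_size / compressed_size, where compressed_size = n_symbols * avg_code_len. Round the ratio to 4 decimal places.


original_size = n_symbols * orig_bits = 2277 * 16 = 36432 bits
compressed_size = n_symbols * avg_code_len = 2277 * 8.23 = 18739.71 bits
ratio = original_size / compressed_size = 36432 / 18739.71 = 1.9441

Compression ratio = 1.9441


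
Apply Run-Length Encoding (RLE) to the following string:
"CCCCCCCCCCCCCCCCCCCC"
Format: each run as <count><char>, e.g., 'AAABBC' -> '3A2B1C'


Scanning runs left to right:
  i=0: run of 'C' x 20 -> '20C'

RLE = 20C


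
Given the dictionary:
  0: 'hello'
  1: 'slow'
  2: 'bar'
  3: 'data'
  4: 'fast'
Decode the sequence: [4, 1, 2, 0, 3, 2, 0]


Look up each index in the dictionary:
  4 -> 'fast'
  1 -> 'slow'
  2 -> 'bar'
  0 -> 'hello'
  3 -> 'data'
  2 -> 'bar'
  0 -> 'hello'

Decoded: "fast slow bar hello data bar hello"


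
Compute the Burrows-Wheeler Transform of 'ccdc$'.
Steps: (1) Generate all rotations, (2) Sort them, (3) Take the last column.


Rotations (sorted):
  0: $ccdc -> last char: c
  1: c$ccd -> last char: d
  2: ccdc$ -> last char: $
  3: cdc$c -> last char: c
  4: dc$cc -> last char: c


BWT = cd$cc


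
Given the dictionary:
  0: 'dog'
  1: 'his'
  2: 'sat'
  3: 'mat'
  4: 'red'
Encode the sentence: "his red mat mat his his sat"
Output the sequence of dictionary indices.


Look up each word in the dictionary:
  'his' -> 1
  'red' -> 4
  'mat' -> 3
  'mat' -> 3
  'his' -> 1
  'his' -> 1
  'sat' -> 2

Encoded: [1, 4, 3, 3, 1, 1, 2]


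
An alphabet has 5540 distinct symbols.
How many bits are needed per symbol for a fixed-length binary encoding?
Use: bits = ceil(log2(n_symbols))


log2(5540) = 12.4357
Bracket: 2^12 = 4096 < 5540 <= 2^13 = 8192
So ceil(log2(5540)) = 13

bits = ceil(log2(5540)) = ceil(12.4357) = 13 bits


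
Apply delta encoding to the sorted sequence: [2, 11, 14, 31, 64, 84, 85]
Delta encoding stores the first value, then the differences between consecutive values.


First value: 2
Deltas:
  11 - 2 = 9
  14 - 11 = 3
  31 - 14 = 17
  64 - 31 = 33
  84 - 64 = 20
  85 - 84 = 1


Delta encoded: [2, 9, 3, 17, 33, 20, 1]


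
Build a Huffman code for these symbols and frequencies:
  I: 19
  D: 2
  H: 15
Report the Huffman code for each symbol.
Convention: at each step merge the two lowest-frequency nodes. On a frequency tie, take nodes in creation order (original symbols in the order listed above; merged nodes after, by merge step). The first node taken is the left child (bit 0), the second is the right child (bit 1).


Huffman tree construction:
Step 1: Merge D(2) + H(15) = 17
Step 2: Merge (D+H)(17) + I(19) = 36
Read each symbol's code off the tree from the root (left child = 0, right child = 1).

Codes:
  I: 1 (length 1)
  D: 00 (length 2)
  H: 01 (length 2)
Average code length: 53/36 = 1.4722 bits/symbol


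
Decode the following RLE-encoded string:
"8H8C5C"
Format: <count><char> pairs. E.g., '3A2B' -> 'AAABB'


Expanding each <count><char> pair:
  8H -> 'HHHHHHHH'
  8C -> 'CCCCCCCC'
  5C -> 'CCCCC'

Decoded = HHHHHHHHCCCCCCCCCCCCC


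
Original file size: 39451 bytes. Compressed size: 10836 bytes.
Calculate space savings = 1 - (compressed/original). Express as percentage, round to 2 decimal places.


ratio = compressed/original = 10836/39451 = 0.27467
savings = 1 - ratio = 1 - 0.27467 = 0.72533
as a percentage: 0.72533 * 100 = 72.53%

Space savings = 1 - 10836/39451 = 72.53%


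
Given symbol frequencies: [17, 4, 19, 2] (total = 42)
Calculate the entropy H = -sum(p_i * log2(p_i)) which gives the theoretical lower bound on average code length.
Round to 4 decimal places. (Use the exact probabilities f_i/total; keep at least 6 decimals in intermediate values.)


Per-symbol terms -p_i * log2(p_i) with p_i = f_i/42:
  p = 17/42 = 0.404762: log2(p) = -1.304855, -p*log2(p) = 0.528155
  p = 4/42 = 0.095238: log2(p) = -3.392317, -p*log2(p) = 0.323078
  p = 19/42 = 0.452381: log2(p) = -1.144390, -p*log2(p) = 0.517700
  p = 2/42 = 0.047619: log2(p) = -4.392317, -p*log2(p) = 0.209158
H = 0.528155 + 0.323078 + 0.517700 + 0.209158 = 1.578091

H = 1.5781 bits/symbol


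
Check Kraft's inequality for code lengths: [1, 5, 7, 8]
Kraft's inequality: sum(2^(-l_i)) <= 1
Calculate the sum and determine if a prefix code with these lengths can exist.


Sum = 2^(-1) + 2^(-5) + 2^(-7) + 2^(-8)
    = 0.5 + 0.03125 + 0.0078125 + 0.00390625
    = 139/256 = 0.54296875
Since 0.54296875 <= 1, Kraft's inequality IS satisfied.
A prefix code with these lengths CAN exist.

Kraft sum = 0.54296875. Satisfied.


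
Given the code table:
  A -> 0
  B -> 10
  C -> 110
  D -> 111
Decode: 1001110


Decoding:
10 -> B
0 -> A
111 -> D
0 -> A


Result: BADA


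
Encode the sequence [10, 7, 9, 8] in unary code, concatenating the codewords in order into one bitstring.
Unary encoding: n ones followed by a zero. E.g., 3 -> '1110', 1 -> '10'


Encode each number as n ones followed by a terminating 0:
  10 -> 11111111110 (11 bits)
  7 -> 11111110 (8 bits)
  9 -> 1111111110 (10 bits)
  8 -> 111111110 (9 bits)
Total length = 11 + 8 + 10 + 9 = 38 bits.

Unary([10, 7, 9, 8]) = 11111111110111111101111111110111111110 (38 bits)


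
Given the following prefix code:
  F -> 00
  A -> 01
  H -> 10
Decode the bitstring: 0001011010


Decoding step by step:
Bits 00 -> F
Bits 01 -> A
Bits 01 -> A
Bits 10 -> H
Bits 10 -> H


Decoded message: FAAHH


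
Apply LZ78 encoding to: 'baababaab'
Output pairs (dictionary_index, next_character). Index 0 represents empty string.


LZ78 encoding steps:
Dictionary: {0: ''}
Step 1: w='' (idx 0), next='b' -> output (0, 'b'), add 'b' as idx 1
Step 2: w='' (idx 0), next='a' -> output (0, 'a'), add 'a' as idx 2
Step 3: w='a' (idx 2), next='b' -> output (2, 'b'), add 'ab' as idx 3
Step 4: w='ab' (idx 3), next='a' -> output (3, 'a'), add 'aba' as idx 4
Step 5: w='ab' (idx 3), end of input -> output (3, '')


Encoded: [(0, 'b'), (0, 'a'), (2, 'b'), (3, 'a'), (3, '')]


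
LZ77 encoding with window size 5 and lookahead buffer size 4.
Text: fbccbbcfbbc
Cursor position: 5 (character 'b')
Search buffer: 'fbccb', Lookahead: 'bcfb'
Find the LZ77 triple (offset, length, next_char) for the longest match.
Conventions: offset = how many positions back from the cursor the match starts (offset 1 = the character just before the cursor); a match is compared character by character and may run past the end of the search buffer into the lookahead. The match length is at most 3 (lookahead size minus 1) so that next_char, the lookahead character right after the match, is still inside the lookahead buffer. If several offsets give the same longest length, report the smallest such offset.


Try each offset into the search buffer:
  offset=1 (pos 4, char 'b'): match length 1
  offset=2 (pos 3, char 'c'): match length 0
  offset=3 (pos 2, char 'c'): match length 0
  offset=4 (pos 1, char 'b'): match length 2
  offset=5 (pos 0, char 'f'): match length 0
Longest match has length 2 at offset 4.
next_char = character at position 5 + 2 = 7 -> 'f'

Best match: offset=4, length=2 (matching 'bc' starting at position 1)
LZ77 triple: (4, 2, 'f')


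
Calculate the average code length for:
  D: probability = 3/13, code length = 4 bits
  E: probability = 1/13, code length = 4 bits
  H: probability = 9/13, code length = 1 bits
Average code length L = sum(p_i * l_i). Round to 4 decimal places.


Weighted contributions p_i * l_i:
  D: (3/13) * 4 = 12/13
  E: (1/13) * 4 = 4/13
  H: (9/13) * 1 = 9/13
Sum = (12 + 4 + 9)/13 = 25/13

L = 25/13 = 1.9231 bits/symbol


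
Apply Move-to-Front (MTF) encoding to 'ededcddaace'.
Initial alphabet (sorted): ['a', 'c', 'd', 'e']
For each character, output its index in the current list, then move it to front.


MTF encoding:
'e': index 3 in ['a', 'c', 'd', 'e'] -> ['e', 'a', 'c', 'd']
'd': index 3 in ['e', 'a', 'c', 'd'] -> ['d', 'e', 'a', 'c']
'e': index 1 in ['d', 'e', 'a', 'c'] -> ['e', 'd', 'a', 'c']
'd': index 1 in ['e', 'd', 'a', 'c'] -> ['d', 'e', 'a', 'c']
'c': index 3 in ['d', 'e', 'a', 'c'] -> ['c', 'd', 'e', 'a']
'd': index 1 in ['c', 'd', 'e', 'a'] -> ['d', 'c', 'e', 'a']
'd': index 0 in ['d', 'c', 'e', 'a'] -> ['d', 'c', 'e', 'a']
'a': index 3 in ['d', 'c', 'e', 'a'] -> ['a', 'd', 'c', 'e']
'a': index 0 in ['a', 'd', 'c', 'e'] -> ['a', 'd', 'c', 'e']
'c': index 2 in ['a', 'd', 'c', 'e'] -> ['c', 'a', 'd', 'e']
'e': index 3 in ['c', 'a', 'd', 'e'] -> ['e', 'c', 'a', 'd']


Output: [3, 3, 1, 1, 3, 1, 0, 3, 0, 2, 3]


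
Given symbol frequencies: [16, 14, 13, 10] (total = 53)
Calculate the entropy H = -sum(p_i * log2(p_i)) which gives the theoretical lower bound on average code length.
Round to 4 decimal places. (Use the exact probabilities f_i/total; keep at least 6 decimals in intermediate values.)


Per-symbol terms -p_i * log2(p_i) with p_i = f_i/53:
  p = 16/53 = 0.301887: log2(p) = -1.727920, -p*log2(p) = 0.521636
  p = 14/53 = 0.264151: log2(p) = -1.920566, -p*log2(p) = 0.507319
  p = 13/53 = 0.245283: log2(p) = -2.027481, -p*log2(p) = 0.497307
  p = 10/53 = 0.188679: log2(p) = -2.405992, -p*log2(p) = 0.453961
H = 0.521636 + 0.507319 + 0.497307 + 0.453961 = 1.980223

H = 1.9802 bits/symbol


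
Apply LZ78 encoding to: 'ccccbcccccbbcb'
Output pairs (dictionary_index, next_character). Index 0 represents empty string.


LZ78 encoding steps:
Dictionary: {0: ''}
Step 1: w='' (idx 0), next='c' -> output (0, 'c'), add 'c' as idx 1
Step 2: w='c' (idx 1), next='c' -> output (1, 'c'), add 'cc' as idx 2
Step 3: w='c' (idx 1), next='b' -> output (1, 'b'), add 'cb' as idx 3
Step 4: w='cc' (idx 2), next='c' -> output (2, 'c'), add 'ccc' as idx 4
Step 5: w='cc' (idx 2), next='b' -> output (2, 'b'), add 'ccb' as idx 5
Step 6: w='' (idx 0), next='b' -> output (0, 'b'), add 'b' as idx 6
Step 7: w='cb' (idx 3), end of input -> output (3, '')


Encoded: [(0, 'c'), (1, 'c'), (1, 'b'), (2, 'c'), (2, 'b'), (0, 'b'), (3, '')]


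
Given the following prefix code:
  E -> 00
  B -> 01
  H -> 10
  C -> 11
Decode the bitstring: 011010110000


Decoding step by step:
Bits 01 -> B
Bits 10 -> H
Bits 10 -> H
Bits 11 -> C
Bits 00 -> E
Bits 00 -> E


Decoded message: BHHCEE


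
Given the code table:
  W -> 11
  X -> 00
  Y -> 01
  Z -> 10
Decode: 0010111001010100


Decoding:
00 -> X
10 -> Z
11 -> W
10 -> Z
01 -> Y
01 -> Y
01 -> Y
00 -> X


Result: XZWZYYYX


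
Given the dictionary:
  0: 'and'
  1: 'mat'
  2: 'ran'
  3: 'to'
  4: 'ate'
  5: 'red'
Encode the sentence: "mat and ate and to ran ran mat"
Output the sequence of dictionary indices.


Look up each word in the dictionary:
  'mat' -> 1
  'and' -> 0
  'ate' -> 4
  'and' -> 0
  'to' -> 3
  'ran' -> 2
  'ran' -> 2
  'mat' -> 1

Encoded: [1, 0, 4, 0, 3, 2, 2, 1]


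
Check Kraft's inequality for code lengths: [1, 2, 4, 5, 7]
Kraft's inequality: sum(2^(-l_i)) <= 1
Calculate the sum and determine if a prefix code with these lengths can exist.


Sum = 2^(-1) + 2^(-2) + 2^(-4) + 2^(-5) + 2^(-7)
    = 0.5 + 0.25 + 0.0625 + 0.03125 + 0.0078125
    = 109/128 = 0.8515625
Since 0.8515625 <= 1, Kraft's inequality IS satisfied.
A prefix code with these lengths CAN exist.

Kraft sum = 0.8515625. Satisfied.


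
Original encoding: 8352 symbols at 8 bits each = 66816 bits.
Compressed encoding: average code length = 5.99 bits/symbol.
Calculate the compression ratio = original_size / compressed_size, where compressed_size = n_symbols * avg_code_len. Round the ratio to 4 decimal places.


original_size = n_symbols * orig_bits = 8352 * 8 = 66816 bits
compressed_size = n_symbols * avg_code_len = 8352 * 5.99 = 50028.48 bits
ratio = original_size / compressed_size = 66816 / 50028.48 = 1.3356

Compression ratio = 1.3356


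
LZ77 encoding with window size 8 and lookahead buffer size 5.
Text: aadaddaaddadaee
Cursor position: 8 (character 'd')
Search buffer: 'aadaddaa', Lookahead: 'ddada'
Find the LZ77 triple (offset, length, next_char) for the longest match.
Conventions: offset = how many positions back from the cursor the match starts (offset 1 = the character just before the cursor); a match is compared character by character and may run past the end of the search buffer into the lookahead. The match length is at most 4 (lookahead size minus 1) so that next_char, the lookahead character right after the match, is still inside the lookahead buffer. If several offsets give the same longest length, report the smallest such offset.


Try each offset into the search buffer:
  offset=1 (pos 7, char 'a'): match length 0
  offset=2 (pos 6, char 'a'): match length 0
  offset=3 (pos 5, char 'd'): match length 1
  offset=4 (pos 4, char 'd'): match length 3
  offset=5 (pos 3, char 'a'): match length 0
  offset=6 (pos 2, char 'd'): match length 1
  offset=7 (pos 1, char 'a'): match length 0
  offset=8 (pos 0, char 'a'): match length 0
Longest match has length 3 at offset 4.
next_char = character at position 8 + 3 = 11 -> 'd'

Best match: offset=4, length=3 (matching 'dda' starting at position 4)
LZ77 triple: (4, 3, 'd')


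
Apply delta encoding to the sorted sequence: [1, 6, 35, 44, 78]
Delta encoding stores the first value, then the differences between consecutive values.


First value: 1
Deltas:
  6 - 1 = 5
  35 - 6 = 29
  44 - 35 = 9
  78 - 44 = 34


Delta encoded: [1, 5, 29, 9, 34]


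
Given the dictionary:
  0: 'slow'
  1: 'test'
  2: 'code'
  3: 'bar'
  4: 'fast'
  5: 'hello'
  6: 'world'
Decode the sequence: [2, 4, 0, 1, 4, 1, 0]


Look up each index in the dictionary:
  2 -> 'code'
  4 -> 'fast'
  0 -> 'slow'
  1 -> 'test'
  4 -> 'fast'
  1 -> 'test'
  0 -> 'slow'

Decoded: "code fast slow test fast test slow"


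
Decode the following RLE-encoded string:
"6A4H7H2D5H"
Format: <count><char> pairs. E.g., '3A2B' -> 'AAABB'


Expanding each <count><char> pair:
  6A -> 'AAAAAA'
  4H -> 'HHHH'
  7H -> 'HHHHHHH'
  2D -> 'DD'
  5H -> 'HHHHH'

Decoded = AAAAAAHHHHHHHHHHHDDHHHHH


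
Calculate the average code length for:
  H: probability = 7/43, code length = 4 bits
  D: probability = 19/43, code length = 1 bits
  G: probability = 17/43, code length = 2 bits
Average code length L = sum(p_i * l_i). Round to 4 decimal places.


Weighted contributions p_i * l_i:
  H: (7/43) * 4 = 28/43
  D: (19/43) * 1 = 19/43
  G: (17/43) * 2 = 34/43
Sum = (28 + 19 + 34)/43 = 81/43

L = 81/43 = 1.8837 bits/symbol


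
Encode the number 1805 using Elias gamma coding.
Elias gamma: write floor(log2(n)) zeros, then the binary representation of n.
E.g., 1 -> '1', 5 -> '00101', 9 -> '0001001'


num_bits = floor(log2(1805)) + 1 = 11
leading_zeros = num_bits - 1 = 10
binary(1805) = 11100001101

Elias gamma(1805) = '0000000000' + '11100001101' = 000000000011100001101 (21 bits)


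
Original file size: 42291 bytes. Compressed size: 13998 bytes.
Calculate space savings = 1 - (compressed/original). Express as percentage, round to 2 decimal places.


ratio = compressed/original = 13998/42291 = 0.330992
savings = 1 - ratio = 1 - 0.330992 = 0.669008
as a percentage: 0.669008 * 100 = 66.9%

Space savings = 1 - 13998/42291 = 66.9%


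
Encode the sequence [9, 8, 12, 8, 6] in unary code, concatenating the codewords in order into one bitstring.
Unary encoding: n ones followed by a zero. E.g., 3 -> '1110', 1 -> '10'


Encode each number as n ones followed by a terminating 0:
  9 -> 1111111110 (10 bits)
  8 -> 111111110 (9 bits)
  12 -> 1111111111110 (13 bits)
  8 -> 111111110 (9 bits)
  6 -> 1111110 (7 bits)
Total length = 10 + 9 + 13 + 9 + 7 = 48 bits.

Unary([9, 8, 12, 8, 6]) = 111111111011111111011111111111101111111101111110 (48 bits)


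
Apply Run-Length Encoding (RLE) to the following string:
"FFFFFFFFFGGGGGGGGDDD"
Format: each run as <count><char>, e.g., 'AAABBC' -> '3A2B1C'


Scanning runs left to right:
  i=0: run of 'F' x 9 -> '9F'
  i=9: run of 'G' x 8 -> '8G'
  i=17: run of 'D' x 3 -> '3D'

RLE = 9F8G3D


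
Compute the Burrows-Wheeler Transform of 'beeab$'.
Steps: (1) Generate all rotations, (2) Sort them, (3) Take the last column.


Rotations (sorted):
  0: $beeab -> last char: b
  1: ab$bee -> last char: e
  2: b$beea -> last char: a
  3: beeab$ -> last char: $
  4: eab$be -> last char: e
  5: eeab$b -> last char: b


BWT = bea$eb


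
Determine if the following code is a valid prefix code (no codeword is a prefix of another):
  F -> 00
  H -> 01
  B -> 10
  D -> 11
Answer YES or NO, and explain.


Checking each pair (does one codeword prefix another?):
  F='00' vs H='01': no prefix
  F='00' vs B='10': no prefix
  F='00' vs D='11': no prefix
  H='01' vs F='00': no prefix
  H='01' vs B='10': no prefix
  H='01' vs D='11': no prefix
  B='10' vs F='00': no prefix
  B='10' vs H='01': no prefix
  B='10' vs D='11': no prefix
  D='11' vs F='00': no prefix
  D='11' vs H='01': no prefix
  D='11' vs B='10': no prefix
No violation found over all pairs.

YES -- this is a valid prefix code. No codeword is a prefix of any other codeword.


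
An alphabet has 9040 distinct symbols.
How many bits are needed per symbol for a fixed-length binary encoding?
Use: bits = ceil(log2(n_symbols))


log2(9040) = 13.1421
Bracket: 2^13 = 8192 < 9040 <= 2^14 = 16384
So ceil(log2(9040)) = 14

bits = ceil(log2(9040)) = ceil(13.1421) = 14 bits


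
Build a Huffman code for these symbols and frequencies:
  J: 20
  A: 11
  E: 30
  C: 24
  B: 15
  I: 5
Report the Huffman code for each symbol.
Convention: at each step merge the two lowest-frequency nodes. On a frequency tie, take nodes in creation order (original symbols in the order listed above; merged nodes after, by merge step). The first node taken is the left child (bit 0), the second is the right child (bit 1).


Huffman tree construction:
Step 1: Merge I(5) + A(11) = 16
Step 2: Merge B(15) + (I+A)(16) = 31
Step 3: Merge J(20) + C(24) = 44
Step 4: Merge E(30) + (B+(I+A))(31) = 61
Step 5: Merge (J+C)(44) + (E+(B+(I+A)))(61) = 105
Read each symbol's code off the tree from the root (left child = 0, right child = 1).

Codes:
  J: 00 (length 2)
  A: 1111 (length 4)
  E: 10 (length 2)
  C: 01 (length 2)
  B: 110 (length 3)
  I: 1110 (length 4)
Average code length: 257/105 = 2.4476 bits/symbol


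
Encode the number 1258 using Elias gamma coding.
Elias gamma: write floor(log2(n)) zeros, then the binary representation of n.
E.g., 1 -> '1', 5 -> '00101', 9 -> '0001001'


num_bits = floor(log2(1258)) + 1 = 11
leading_zeros = num_bits - 1 = 10
binary(1258) = 10011101010

Elias gamma(1258) = '0000000000' + '10011101010' = 000000000010011101010 (21 bits)


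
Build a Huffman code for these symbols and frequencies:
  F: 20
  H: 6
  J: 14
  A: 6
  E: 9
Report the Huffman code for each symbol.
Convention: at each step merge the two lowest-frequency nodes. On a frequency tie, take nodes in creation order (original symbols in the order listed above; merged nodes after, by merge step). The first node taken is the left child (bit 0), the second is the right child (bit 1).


Huffman tree construction:
Step 1: Merge H(6) + A(6) = 12
Step 2: Merge E(9) + (H+A)(12) = 21
Step 3: Merge J(14) + F(20) = 34
Step 4: Merge (E+(H+A))(21) + (J+F)(34) = 55
Read each symbol's code off the tree from the root (left child = 0, right child = 1).

Codes:
  F: 11 (length 2)
  H: 010 (length 3)
  J: 10 (length 2)
  A: 011 (length 3)
  E: 00 (length 2)
Average code length: 122/55 = 2.2182 bits/symbol


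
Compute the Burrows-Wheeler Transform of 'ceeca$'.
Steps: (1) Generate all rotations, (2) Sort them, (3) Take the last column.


Rotations (sorted):
  0: $ceeca -> last char: a
  1: a$ceec -> last char: c
  2: ca$cee -> last char: e
  3: ceeca$ -> last char: $
  4: eca$ce -> last char: e
  5: eeca$c -> last char: c


BWT = ace$ec


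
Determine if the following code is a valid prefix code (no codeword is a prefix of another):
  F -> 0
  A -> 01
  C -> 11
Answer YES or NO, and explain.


Checking each pair (does one codeword prefix another?):
  F='0' vs A='01': prefix -- VIOLATION

NO -- this is NOT a valid prefix code. F (0) is a prefix of A (01).


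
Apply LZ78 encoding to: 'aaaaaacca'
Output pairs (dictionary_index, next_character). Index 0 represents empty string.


LZ78 encoding steps:
Dictionary: {0: ''}
Step 1: w='' (idx 0), next='a' -> output (0, 'a'), add 'a' as idx 1
Step 2: w='a' (idx 1), next='a' -> output (1, 'a'), add 'aa' as idx 2
Step 3: w='aa' (idx 2), next='a' -> output (2, 'a'), add 'aaa' as idx 3
Step 4: w='' (idx 0), next='c' -> output (0, 'c'), add 'c' as idx 4
Step 5: w='c' (idx 4), next='a' -> output (4, 'a'), add 'ca' as idx 5


Encoded: [(0, 'a'), (1, 'a'), (2, 'a'), (0, 'c'), (4, 'a')]


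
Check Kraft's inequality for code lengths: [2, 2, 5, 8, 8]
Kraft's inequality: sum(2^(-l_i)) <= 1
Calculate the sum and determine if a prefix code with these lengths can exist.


Sum = 2^(-2) + 2^(-2) + 2^(-5) + 2^(-8) + 2^(-8)
    = 0.25 + 0.25 + 0.03125 + 0.00390625 + 0.00390625
    = 138/256 = 0.5390625
Since 0.5390625 <= 1, Kraft's inequality IS satisfied.
A prefix code with these lengths CAN exist.

Kraft sum = 0.5390625. Satisfied.


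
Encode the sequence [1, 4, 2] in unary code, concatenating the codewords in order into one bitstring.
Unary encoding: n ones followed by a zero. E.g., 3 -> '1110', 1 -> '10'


Encode each number as n ones followed by a terminating 0:
  1 -> 10 (2 bits)
  4 -> 11110 (5 bits)
  2 -> 110 (3 bits)
Total length = 2 + 5 + 3 = 10 bits.

Unary([1, 4, 2]) = 1011110110 (10 bits)


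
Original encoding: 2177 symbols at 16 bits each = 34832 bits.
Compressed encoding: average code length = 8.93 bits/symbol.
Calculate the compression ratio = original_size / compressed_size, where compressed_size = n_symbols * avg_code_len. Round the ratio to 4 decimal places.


original_size = n_symbols * orig_bits = 2177 * 16 = 34832 bits
compressed_size = n_symbols * avg_code_len = 2177 * 8.93 = 19440.61 bits
ratio = original_size / compressed_size = 34832 / 19440.61 = 1.7917

Compression ratio = 1.7917


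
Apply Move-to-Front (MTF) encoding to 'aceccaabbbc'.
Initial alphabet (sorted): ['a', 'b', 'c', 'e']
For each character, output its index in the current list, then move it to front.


MTF encoding:
'a': index 0 in ['a', 'b', 'c', 'e'] -> ['a', 'b', 'c', 'e']
'c': index 2 in ['a', 'b', 'c', 'e'] -> ['c', 'a', 'b', 'e']
'e': index 3 in ['c', 'a', 'b', 'e'] -> ['e', 'c', 'a', 'b']
'c': index 1 in ['e', 'c', 'a', 'b'] -> ['c', 'e', 'a', 'b']
'c': index 0 in ['c', 'e', 'a', 'b'] -> ['c', 'e', 'a', 'b']
'a': index 2 in ['c', 'e', 'a', 'b'] -> ['a', 'c', 'e', 'b']
'a': index 0 in ['a', 'c', 'e', 'b'] -> ['a', 'c', 'e', 'b']
'b': index 3 in ['a', 'c', 'e', 'b'] -> ['b', 'a', 'c', 'e']
'b': index 0 in ['b', 'a', 'c', 'e'] -> ['b', 'a', 'c', 'e']
'b': index 0 in ['b', 'a', 'c', 'e'] -> ['b', 'a', 'c', 'e']
'c': index 2 in ['b', 'a', 'c', 'e'] -> ['c', 'b', 'a', 'e']


Output: [0, 2, 3, 1, 0, 2, 0, 3, 0, 0, 2]


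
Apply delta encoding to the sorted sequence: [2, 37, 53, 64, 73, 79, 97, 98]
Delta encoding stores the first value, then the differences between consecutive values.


First value: 2
Deltas:
  37 - 2 = 35
  53 - 37 = 16
  64 - 53 = 11
  73 - 64 = 9
  79 - 73 = 6
  97 - 79 = 18
  98 - 97 = 1


Delta encoded: [2, 35, 16, 11, 9, 6, 18, 1]


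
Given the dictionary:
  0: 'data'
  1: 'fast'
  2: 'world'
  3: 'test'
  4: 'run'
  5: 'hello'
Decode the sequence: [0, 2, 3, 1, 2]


Look up each index in the dictionary:
  0 -> 'data'
  2 -> 'world'
  3 -> 'test'
  1 -> 'fast'
  2 -> 'world'

Decoded: "data world test fast world"


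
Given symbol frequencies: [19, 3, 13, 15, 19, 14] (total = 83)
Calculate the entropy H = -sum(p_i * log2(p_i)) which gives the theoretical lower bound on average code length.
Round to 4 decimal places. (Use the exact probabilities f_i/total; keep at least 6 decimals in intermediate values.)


Per-symbol terms -p_i * log2(p_i) with p_i = f_i/83:
  p = 19/83 = 0.228916: log2(p) = -2.127112, -p*log2(p) = 0.486929
  p = 3/83 = 0.036145: log2(p) = -4.790077, -p*log2(p) = 0.173135
  p = 13/83 = 0.156627: log2(p) = -2.674600, -p*log2(p) = 0.418913
  p = 15/83 = 0.180723: log2(p) = -2.468149, -p*log2(p) = 0.446051
  p = 19/83 = 0.228916: log2(p) = -2.127112, -p*log2(p) = 0.486929
  p = 14/83 = 0.168675: log2(p) = -2.567685, -p*log2(p) = 0.433103
H = 0.486929 + 0.173135 + 0.418913 + 0.446051 + 0.486929 + 0.433103 = 2.445060

H = 2.4451 bits/symbol


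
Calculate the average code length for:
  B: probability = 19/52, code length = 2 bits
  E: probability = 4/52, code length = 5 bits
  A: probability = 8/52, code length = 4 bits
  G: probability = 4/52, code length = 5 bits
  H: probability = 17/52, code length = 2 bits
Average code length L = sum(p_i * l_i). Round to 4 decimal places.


Weighted contributions p_i * l_i:
  B: (19/52) * 2 = 38/52
  E: (4/52) * 5 = 20/52
  A: (8/52) * 4 = 32/52
  G: (4/52) * 5 = 20/52
  H: (17/52) * 2 = 34/52
Sum = (38 + 20 + 32 + 20 + 34)/52 = 144/52

L = 144/52 = 2.7692 bits/symbol


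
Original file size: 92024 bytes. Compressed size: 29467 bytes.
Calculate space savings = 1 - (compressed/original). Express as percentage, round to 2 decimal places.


ratio = compressed/original = 29467/92024 = 0.32021
savings = 1 - ratio = 1 - 0.32021 = 0.67979
as a percentage: 0.67979 * 100 = 67.98%

Space savings = 1 - 29467/92024 = 67.98%


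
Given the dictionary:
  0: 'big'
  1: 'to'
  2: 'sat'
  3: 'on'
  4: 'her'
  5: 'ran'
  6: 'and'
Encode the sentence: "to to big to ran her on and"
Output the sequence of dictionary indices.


Look up each word in the dictionary:
  'to' -> 1
  'to' -> 1
  'big' -> 0
  'to' -> 1
  'ran' -> 5
  'her' -> 4
  'on' -> 3
  'and' -> 6

Encoded: [1, 1, 0, 1, 5, 4, 3, 6]


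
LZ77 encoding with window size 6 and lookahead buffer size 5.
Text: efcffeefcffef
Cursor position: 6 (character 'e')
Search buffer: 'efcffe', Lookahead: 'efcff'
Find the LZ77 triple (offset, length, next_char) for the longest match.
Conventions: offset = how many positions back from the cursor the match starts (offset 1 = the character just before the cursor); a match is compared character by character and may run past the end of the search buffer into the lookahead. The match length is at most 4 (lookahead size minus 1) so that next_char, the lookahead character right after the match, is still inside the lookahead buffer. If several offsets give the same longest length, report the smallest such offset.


Try each offset into the search buffer:
  offset=1 (pos 5, char 'e'): match length 1
  offset=2 (pos 4, char 'f'): match length 0
  offset=3 (pos 3, char 'f'): match length 0
  offset=4 (pos 2, char 'c'): match length 0
  offset=5 (pos 1, char 'f'): match length 0
  offset=6 (pos 0, char 'e'): match length 4
Longest match has length 4 at offset 6.
next_char = character at position 6 + 4 = 10 -> 'f'

Best match: offset=6, length=4 (matching 'efcf' starting at position 0)
LZ77 triple: (6, 4, 'f')


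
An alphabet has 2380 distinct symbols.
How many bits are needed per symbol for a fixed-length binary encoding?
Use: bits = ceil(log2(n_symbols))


log2(2380) = 11.2167
Bracket: 2^11 = 2048 < 2380 <= 2^12 = 4096
So ceil(log2(2380)) = 12

bits = ceil(log2(2380)) = ceil(11.2167) = 12 bits


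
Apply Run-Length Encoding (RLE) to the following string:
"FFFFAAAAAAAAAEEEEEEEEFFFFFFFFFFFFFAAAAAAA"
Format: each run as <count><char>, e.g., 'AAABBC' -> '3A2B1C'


Scanning runs left to right:
  i=0: run of 'F' x 4 -> '4F'
  i=4: run of 'A' x 9 -> '9A'
  i=13: run of 'E' x 8 -> '8E'
  i=21: run of 'F' x 13 -> '13F'
  i=34: run of 'A' x 7 -> '7A'

RLE = 4F9A8E13F7A


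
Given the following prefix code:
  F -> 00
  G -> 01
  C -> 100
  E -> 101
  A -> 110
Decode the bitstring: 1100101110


Decoding step by step:
Bits 110 -> A
Bits 01 -> G
Bits 01 -> G
Bits 110 -> A


Decoded message: AGGA


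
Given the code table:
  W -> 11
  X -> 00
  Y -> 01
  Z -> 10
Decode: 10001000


Decoding:
10 -> Z
00 -> X
10 -> Z
00 -> X


Result: ZXZX


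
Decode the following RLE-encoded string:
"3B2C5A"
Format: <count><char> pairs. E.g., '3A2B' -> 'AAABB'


Expanding each <count><char> pair:
  3B -> 'BBB'
  2C -> 'CC'
  5A -> 'AAAAA'

Decoded = BBBCCAAAAA


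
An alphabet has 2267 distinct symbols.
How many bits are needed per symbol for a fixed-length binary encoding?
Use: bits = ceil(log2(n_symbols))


log2(2267) = 11.1466
Bracket: 2^11 = 2048 < 2267 <= 2^12 = 4096
So ceil(log2(2267)) = 12

bits = ceil(log2(2267)) = ceil(11.1466) = 12 bits


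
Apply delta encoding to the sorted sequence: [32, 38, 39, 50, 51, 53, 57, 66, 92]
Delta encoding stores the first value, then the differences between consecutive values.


First value: 32
Deltas:
  38 - 32 = 6
  39 - 38 = 1
  50 - 39 = 11
  51 - 50 = 1
  53 - 51 = 2
  57 - 53 = 4
  66 - 57 = 9
  92 - 66 = 26


Delta encoded: [32, 6, 1, 11, 1, 2, 4, 9, 26]


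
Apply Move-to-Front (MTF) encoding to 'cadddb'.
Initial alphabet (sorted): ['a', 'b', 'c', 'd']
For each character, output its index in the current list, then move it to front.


MTF encoding:
'c': index 2 in ['a', 'b', 'c', 'd'] -> ['c', 'a', 'b', 'd']
'a': index 1 in ['c', 'a', 'b', 'd'] -> ['a', 'c', 'b', 'd']
'd': index 3 in ['a', 'c', 'b', 'd'] -> ['d', 'a', 'c', 'b']
'd': index 0 in ['d', 'a', 'c', 'b'] -> ['d', 'a', 'c', 'b']
'd': index 0 in ['d', 'a', 'c', 'b'] -> ['d', 'a', 'c', 'b']
'b': index 3 in ['d', 'a', 'c', 'b'] -> ['b', 'd', 'a', 'c']


Output: [2, 1, 3, 0, 0, 3]


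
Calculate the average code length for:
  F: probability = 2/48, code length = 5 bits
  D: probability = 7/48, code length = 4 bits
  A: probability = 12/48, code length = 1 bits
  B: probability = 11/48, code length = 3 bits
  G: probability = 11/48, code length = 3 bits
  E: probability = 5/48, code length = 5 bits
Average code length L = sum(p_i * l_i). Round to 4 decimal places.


Weighted contributions p_i * l_i:
  F: (2/48) * 5 = 10/48
  D: (7/48) * 4 = 28/48
  A: (12/48) * 1 = 12/48
  B: (11/48) * 3 = 33/48
  G: (11/48) * 3 = 33/48
  E: (5/48) * 5 = 25/48
Sum = (10 + 28 + 12 + 33 + 33 + 25)/48 = 141/48

L = 141/48 = 2.9375 bits/symbol


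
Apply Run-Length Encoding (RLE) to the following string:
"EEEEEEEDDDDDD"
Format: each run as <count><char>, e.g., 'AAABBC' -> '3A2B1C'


Scanning runs left to right:
  i=0: run of 'E' x 7 -> '7E'
  i=7: run of 'D' x 6 -> '6D'

RLE = 7E6D


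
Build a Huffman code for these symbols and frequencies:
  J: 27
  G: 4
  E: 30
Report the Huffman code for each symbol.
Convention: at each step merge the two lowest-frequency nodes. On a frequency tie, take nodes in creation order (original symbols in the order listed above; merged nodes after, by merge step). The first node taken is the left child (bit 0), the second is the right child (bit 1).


Huffman tree construction:
Step 1: Merge G(4) + J(27) = 31
Step 2: Merge E(30) + (G+J)(31) = 61
Read each symbol's code off the tree from the root (left child = 0, right child = 1).

Codes:
  J: 11 (length 2)
  G: 10 (length 2)
  E: 0 (length 1)
Average code length: 92/61 = 1.5082 bits/symbol


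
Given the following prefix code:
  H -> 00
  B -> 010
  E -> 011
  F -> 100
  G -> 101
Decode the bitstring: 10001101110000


Decoding step by step:
Bits 100 -> F
Bits 011 -> E
Bits 011 -> E
Bits 100 -> F
Bits 00 -> H


Decoded message: FEEFH


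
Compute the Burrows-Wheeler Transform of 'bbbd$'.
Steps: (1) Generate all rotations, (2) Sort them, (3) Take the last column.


Rotations (sorted):
  0: $bbbd -> last char: d
  1: bbbd$ -> last char: $
  2: bbd$b -> last char: b
  3: bd$bb -> last char: b
  4: d$bbb -> last char: b


BWT = d$bbb


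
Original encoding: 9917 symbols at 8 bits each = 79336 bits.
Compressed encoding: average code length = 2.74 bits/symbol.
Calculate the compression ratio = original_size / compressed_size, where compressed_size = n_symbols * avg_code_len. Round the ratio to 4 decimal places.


original_size = n_symbols * orig_bits = 9917 * 8 = 79336 bits
compressed_size = n_symbols * avg_code_len = 9917 * 2.74 = 27172.58 bits
ratio = original_size / compressed_size = 79336 / 27172.58 = 2.9197

Compression ratio = 2.9197


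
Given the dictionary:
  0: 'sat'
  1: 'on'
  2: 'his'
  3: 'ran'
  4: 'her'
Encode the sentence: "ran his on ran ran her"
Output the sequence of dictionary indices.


Look up each word in the dictionary:
  'ran' -> 3
  'his' -> 2
  'on' -> 1
  'ran' -> 3
  'ran' -> 3
  'her' -> 4

Encoded: [3, 2, 1, 3, 3, 4]


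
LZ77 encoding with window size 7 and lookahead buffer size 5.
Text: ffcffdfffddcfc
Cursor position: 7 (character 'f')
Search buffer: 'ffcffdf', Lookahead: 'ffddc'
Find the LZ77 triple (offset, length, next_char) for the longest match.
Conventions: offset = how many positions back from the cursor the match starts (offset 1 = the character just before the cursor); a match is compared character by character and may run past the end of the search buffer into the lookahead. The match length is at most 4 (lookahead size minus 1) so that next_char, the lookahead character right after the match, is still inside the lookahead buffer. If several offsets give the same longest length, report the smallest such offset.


Try each offset into the search buffer:
  offset=1 (pos 6, char 'f'): match length 2
  offset=2 (pos 5, char 'd'): match length 0
  offset=3 (pos 4, char 'f'): match length 1
  offset=4 (pos 3, char 'f'): match length 3
  offset=5 (pos 2, char 'c'): match length 0
  offset=6 (pos 1, char 'f'): match length 1
  offset=7 (pos 0, char 'f'): match length 2
Longest match has length 3 at offset 4.
next_char = character at position 7 + 3 = 10 -> 'd'

Best match: offset=4, length=3 (matching 'ffd' starting at position 3)
LZ77 triple: (4, 3, 'd')


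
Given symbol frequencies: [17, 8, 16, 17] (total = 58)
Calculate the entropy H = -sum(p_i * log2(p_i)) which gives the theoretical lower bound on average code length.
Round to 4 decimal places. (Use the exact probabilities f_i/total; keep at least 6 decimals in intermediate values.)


Per-symbol terms -p_i * log2(p_i) with p_i = f_i/58:
  p = 17/58 = 0.293103: log2(p) = -1.770518, -p*log2(p) = 0.518945
  p = 8/58 = 0.137931: log2(p) = -2.857981, -p*log2(p) = 0.394204
  p = 16/58 = 0.275862: log2(p) = -1.857981, -p*log2(p) = 0.512546
  p = 17/58 = 0.293103: log2(p) = -1.770518, -p*log2(p) = 0.518945
H = 0.518945 + 0.394204 + 0.512546 + 0.518945 = 1.944640

H = 1.9446 bits/symbol


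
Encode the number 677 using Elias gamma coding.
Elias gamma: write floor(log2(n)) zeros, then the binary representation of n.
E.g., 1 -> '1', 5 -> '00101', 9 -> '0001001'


num_bits = floor(log2(677)) + 1 = 10
leading_zeros = num_bits - 1 = 9
binary(677) = 1010100101

Elias gamma(677) = '000000000' + '1010100101' = 0000000001010100101 (19 bits)


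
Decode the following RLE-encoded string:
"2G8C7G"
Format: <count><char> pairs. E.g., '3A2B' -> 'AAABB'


Expanding each <count><char> pair:
  2G -> 'GG'
  8C -> 'CCCCCCCC'
  7G -> 'GGGGGGG'

Decoded = GGCCCCCCCCGGGGGGG


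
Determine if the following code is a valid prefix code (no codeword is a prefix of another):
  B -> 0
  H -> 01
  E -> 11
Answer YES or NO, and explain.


Checking each pair (does one codeword prefix another?):
  B='0' vs H='01': prefix -- VIOLATION

NO -- this is NOT a valid prefix code. B (0) is a prefix of H (01).


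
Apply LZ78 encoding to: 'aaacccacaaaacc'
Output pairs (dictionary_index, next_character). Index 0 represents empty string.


LZ78 encoding steps:
Dictionary: {0: ''}
Step 1: w='' (idx 0), next='a' -> output (0, 'a'), add 'a' as idx 1
Step 2: w='a' (idx 1), next='a' -> output (1, 'a'), add 'aa' as idx 2
Step 3: w='' (idx 0), next='c' -> output (0, 'c'), add 'c' as idx 3
Step 4: w='c' (idx 3), next='c' -> output (3, 'c'), add 'cc' as idx 4
Step 5: w='a' (idx 1), next='c' -> output (1, 'c'), add 'ac' as idx 5
Step 6: w='aa' (idx 2), next='a' -> output (2, 'a'), add 'aaa' as idx 6
Step 7: w='ac' (idx 5), next='c' -> output (5, 'c'), add 'acc' as idx 7


Encoded: [(0, 'a'), (1, 'a'), (0, 'c'), (3, 'c'), (1, 'c'), (2, 'a'), (5, 'c')]


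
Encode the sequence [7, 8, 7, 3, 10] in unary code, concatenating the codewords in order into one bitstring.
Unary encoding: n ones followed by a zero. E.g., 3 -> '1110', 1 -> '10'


Encode each number as n ones followed by a terminating 0:
  7 -> 11111110 (8 bits)
  8 -> 111111110 (9 bits)
  7 -> 11111110 (8 bits)
  3 -> 1110 (4 bits)
  10 -> 11111111110 (11 bits)
Total length = 8 + 9 + 8 + 4 + 11 = 40 bits.

Unary([7, 8, 7, 3, 10]) = 1111111011111111011111110111011111111110 (40 bits)


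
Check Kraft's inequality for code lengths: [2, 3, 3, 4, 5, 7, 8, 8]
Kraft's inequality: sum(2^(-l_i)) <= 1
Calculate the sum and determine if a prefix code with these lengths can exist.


Sum = 2^(-2) + 2^(-3) + 2^(-3) + 2^(-4) + 2^(-5) + 2^(-7) + 2^(-8) + 2^(-8)
    = 0.25 + 0.125 + 0.125 + 0.0625 + 0.03125 + 0.0078125 + 0.00390625 + 0.00390625
    = 156/256 = 0.609375
Since 0.609375 <= 1, Kraft's inequality IS satisfied.
A prefix code with these lengths CAN exist.

Kraft sum = 0.609375. Satisfied.


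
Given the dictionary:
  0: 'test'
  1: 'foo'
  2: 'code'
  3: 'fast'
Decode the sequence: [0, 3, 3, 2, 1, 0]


Look up each index in the dictionary:
  0 -> 'test'
  3 -> 'fast'
  3 -> 'fast'
  2 -> 'code'
  1 -> 'foo'
  0 -> 'test'

Decoded: "test fast fast code foo test"


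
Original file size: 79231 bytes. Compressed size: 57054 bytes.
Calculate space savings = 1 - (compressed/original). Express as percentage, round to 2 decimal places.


ratio = compressed/original = 57054/79231 = 0.720097
savings = 1 - ratio = 1 - 0.720097 = 0.279903
as a percentage: 0.279903 * 100 = 27.99%

Space savings = 1 - 57054/79231 = 27.99%
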